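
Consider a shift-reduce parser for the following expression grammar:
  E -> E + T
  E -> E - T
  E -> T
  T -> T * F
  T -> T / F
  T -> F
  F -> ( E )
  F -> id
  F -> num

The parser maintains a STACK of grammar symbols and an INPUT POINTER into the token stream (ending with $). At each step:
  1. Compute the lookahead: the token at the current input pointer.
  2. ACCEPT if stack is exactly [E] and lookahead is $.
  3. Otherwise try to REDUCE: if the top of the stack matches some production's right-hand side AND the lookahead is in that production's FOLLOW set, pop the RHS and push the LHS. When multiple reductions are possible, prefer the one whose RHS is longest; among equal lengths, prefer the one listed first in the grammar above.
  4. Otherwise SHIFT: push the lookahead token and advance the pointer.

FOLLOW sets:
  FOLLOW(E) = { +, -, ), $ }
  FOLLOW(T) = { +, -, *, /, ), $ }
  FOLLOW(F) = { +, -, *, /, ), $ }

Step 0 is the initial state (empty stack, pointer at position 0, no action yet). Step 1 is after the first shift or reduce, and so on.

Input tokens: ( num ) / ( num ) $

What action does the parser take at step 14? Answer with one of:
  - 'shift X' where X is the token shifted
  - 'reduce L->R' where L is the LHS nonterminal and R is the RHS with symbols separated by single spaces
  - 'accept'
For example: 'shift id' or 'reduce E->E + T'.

Step 1: shift (. Stack=[(] ptr=1 lookahead=num remaining=[num ) / ( num ) $]
Step 2: shift num. Stack=[( num] ptr=2 lookahead=) remaining=[) / ( num ) $]
Step 3: reduce F->num. Stack=[( F] ptr=2 lookahead=) remaining=[) / ( num ) $]
Step 4: reduce T->F. Stack=[( T] ptr=2 lookahead=) remaining=[) / ( num ) $]
Step 5: reduce E->T. Stack=[( E] ptr=2 lookahead=) remaining=[) / ( num ) $]
Step 6: shift ). Stack=[( E )] ptr=3 lookahead=/ remaining=[/ ( num ) $]
Step 7: reduce F->( E ). Stack=[F] ptr=3 lookahead=/ remaining=[/ ( num ) $]
Step 8: reduce T->F. Stack=[T] ptr=3 lookahead=/ remaining=[/ ( num ) $]
Step 9: shift /. Stack=[T /] ptr=4 lookahead=( remaining=[( num ) $]
Step 10: shift (. Stack=[T / (] ptr=5 lookahead=num remaining=[num ) $]
Step 11: shift num. Stack=[T / ( num] ptr=6 lookahead=) remaining=[) $]
Step 12: reduce F->num. Stack=[T / ( F] ptr=6 lookahead=) remaining=[) $]
Step 13: reduce T->F. Stack=[T / ( T] ptr=6 lookahead=) remaining=[) $]
Step 14: reduce E->T. Stack=[T / ( E] ptr=6 lookahead=) remaining=[) $]

Answer: reduce E->T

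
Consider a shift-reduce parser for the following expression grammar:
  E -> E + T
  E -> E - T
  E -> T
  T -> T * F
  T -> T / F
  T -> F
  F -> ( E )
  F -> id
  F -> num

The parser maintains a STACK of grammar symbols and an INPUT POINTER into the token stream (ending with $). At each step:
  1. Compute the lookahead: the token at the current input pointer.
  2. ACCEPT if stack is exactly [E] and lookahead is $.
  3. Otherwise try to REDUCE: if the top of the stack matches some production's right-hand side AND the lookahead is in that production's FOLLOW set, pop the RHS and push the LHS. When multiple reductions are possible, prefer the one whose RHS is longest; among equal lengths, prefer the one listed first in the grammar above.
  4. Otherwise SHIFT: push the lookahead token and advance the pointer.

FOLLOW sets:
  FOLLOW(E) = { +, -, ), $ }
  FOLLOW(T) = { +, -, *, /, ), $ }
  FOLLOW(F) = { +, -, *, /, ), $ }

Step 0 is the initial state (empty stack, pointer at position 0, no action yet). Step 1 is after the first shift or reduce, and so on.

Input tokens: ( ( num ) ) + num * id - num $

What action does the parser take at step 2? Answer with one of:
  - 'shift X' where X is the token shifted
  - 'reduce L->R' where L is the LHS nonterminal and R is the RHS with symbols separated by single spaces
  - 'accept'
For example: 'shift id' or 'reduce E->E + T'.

Step 1: shift (. Stack=[(] ptr=1 lookahead=( remaining=[( num ) ) + num * id - num $]
Step 2: shift (. Stack=[( (] ptr=2 lookahead=num remaining=[num ) ) + num * id - num $]

Answer: shift (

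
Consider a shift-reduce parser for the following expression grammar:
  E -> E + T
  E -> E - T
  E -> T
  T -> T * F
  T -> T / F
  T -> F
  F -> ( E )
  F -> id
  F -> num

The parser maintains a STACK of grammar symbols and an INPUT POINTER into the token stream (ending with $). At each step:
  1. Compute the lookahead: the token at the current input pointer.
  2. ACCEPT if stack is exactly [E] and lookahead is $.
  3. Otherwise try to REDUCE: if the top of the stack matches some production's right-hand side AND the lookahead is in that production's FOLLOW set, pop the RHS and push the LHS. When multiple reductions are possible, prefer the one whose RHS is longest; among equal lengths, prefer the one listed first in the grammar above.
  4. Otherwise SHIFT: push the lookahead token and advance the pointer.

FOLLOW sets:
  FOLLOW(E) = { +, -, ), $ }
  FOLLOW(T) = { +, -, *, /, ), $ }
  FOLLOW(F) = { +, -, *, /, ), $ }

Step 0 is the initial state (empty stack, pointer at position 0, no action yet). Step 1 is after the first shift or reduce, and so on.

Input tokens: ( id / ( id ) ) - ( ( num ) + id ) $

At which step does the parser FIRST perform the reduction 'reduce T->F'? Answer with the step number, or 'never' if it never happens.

Answer: 4

Derivation:
Step 1: shift (. Stack=[(] ptr=1 lookahead=id remaining=[id / ( id ) ) - ( ( num ) + id ) $]
Step 2: shift id. Stack=[( id] ptr=2 lookahead=/ remaining=[/ ( id ) ) - ( ( num ) + id ) $]
Step 3: reduce F->id. Stack=[( F] ptr=2 lookahead=/ remaining=[/ ( id ) ) - ( ( num ) + id ) $]
Step 4: reduce T->F. Stack=[( T] ptr=2 lookahead=/ remaining=[/ ( id ) ) - ( ( num ) + id ) $]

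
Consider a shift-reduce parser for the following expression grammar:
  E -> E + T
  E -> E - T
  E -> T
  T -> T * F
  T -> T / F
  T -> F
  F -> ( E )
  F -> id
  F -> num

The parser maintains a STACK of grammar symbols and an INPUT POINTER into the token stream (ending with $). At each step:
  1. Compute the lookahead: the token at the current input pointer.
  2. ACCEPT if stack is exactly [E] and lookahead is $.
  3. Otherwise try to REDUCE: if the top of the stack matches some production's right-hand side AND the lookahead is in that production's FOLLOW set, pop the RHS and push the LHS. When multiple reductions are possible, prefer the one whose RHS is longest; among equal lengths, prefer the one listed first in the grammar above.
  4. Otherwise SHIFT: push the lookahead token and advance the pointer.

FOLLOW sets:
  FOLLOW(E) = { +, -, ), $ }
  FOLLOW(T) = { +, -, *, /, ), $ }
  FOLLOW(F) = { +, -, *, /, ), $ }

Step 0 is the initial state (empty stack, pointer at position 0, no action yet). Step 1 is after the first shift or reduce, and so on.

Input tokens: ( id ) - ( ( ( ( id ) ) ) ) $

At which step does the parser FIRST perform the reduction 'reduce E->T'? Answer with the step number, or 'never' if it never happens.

Answer: 5

Derivation:
Step 1: shift (. Stack=[(] ptr=1 lookahead=id remaining=[id ) - ( ( ( ( id ) ) ) ) $]
Step 2: shift id. Stack=[( id] ptr=2 lookahead=) remaining=[) - ( ( ( ( id ) ) ) ) $]
Step 3: reduce F->id. Stack=[( F] ptr=2 lookahead=) remaining=[) - ( ( ( ( id ) ) ) ) $]
Step 4: reduce T->F. Stack=[( T] ptr=2 lookahead=) remaining=[) - ( ( ( ( id ) ) ) ) $]
Step 5: reduce E->T. Stack=[( E] ptr=2 lookahead=) remaining=[) - ( ( ( ( id ) ) ) ) $]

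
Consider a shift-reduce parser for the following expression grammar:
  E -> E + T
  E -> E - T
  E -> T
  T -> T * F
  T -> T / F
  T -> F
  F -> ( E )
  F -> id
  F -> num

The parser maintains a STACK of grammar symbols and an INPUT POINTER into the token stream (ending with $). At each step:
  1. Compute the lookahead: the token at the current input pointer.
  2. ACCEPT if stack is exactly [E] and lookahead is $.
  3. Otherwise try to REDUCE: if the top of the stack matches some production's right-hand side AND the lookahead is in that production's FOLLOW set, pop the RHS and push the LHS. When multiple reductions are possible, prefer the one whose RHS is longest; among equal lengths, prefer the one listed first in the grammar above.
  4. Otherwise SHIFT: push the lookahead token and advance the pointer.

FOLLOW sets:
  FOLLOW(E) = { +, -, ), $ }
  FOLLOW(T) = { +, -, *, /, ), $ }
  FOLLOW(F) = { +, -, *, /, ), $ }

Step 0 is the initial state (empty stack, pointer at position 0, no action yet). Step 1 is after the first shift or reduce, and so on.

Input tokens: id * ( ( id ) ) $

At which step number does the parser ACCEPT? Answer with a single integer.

Step 1: shift id. Stack=[id] ptr=1 lookahead=* remaining=[* ( ( id ) ) $]
Step 2: reduce F->id. Stack=[F] ptr=1 lookahead=* remaining=[* ( ( id ) ) $]
Step 3: reduce T->F. Stack=[T] ptr=1 lookahead=* remaining=[* ( ( id ) ) $]
Step 4: shift *. Stack=[T *] ptr=2 lookahead=( remaining=[( ( id ) ) $]
Step 5: shift (. Stack=[T * (] ptr=3 lookahead=( remaining=[( id ) ) $]
Step 6: shift (. Stack=[T * ( (] ptr=4 lookahead=id remaining=[id ) ) $]
Step 7: shift id. Stack=[T * ( ( id] ptr=5 lookahead=) remaining=[) ) $]
Step 8: reduce F->id. Stack=[T * ( ( F] ptr=5 lookahead=) remaining=[) ) $]
Step 9: reduce T->F. Stack=[T * ( ( T] ptr=5 lookahead=) remaining=[) ) $]
Step 10: reduce E->T. Stack=[T * ( ( E] ptr=5 lookahead=) remaining=[) ) $]
Step 11: shift ). Stack=[T * ( ( E )] ptr=6 lookahead=) remaining=[) $]
Step 12: reduce F->( E ). Stack=[T * ( F] ptr=6 lookahead=) remaining=[) $]
Step 13: reduce T->F. Stack=[T * ( T] ptr=6 lookahead=) remaining=[) $]
Step 14: reduce E->T. Stack=[T * ( E] ptr=6 lookahead=) remaining=[) $]
Step 15: shift ). Stack=[T * ( E )] ptr=7 lookahead=$ remaining=[$]
Step 16: reduce F->( E ). Stack=[T * F] ptr=7 lookahead=$ remaining=[$]
Step 17: reduce T->T * F. Stack=[T] ptr=7 lookahead=$ remaining=[$]
Step 18: reduce E->T. Stack=[E] ptr=7 lookahead=$ remaining=[$]
Step 19: accept. Stack=[E] ptr=7 lookahead=$ remaining=[$]

Answer: 19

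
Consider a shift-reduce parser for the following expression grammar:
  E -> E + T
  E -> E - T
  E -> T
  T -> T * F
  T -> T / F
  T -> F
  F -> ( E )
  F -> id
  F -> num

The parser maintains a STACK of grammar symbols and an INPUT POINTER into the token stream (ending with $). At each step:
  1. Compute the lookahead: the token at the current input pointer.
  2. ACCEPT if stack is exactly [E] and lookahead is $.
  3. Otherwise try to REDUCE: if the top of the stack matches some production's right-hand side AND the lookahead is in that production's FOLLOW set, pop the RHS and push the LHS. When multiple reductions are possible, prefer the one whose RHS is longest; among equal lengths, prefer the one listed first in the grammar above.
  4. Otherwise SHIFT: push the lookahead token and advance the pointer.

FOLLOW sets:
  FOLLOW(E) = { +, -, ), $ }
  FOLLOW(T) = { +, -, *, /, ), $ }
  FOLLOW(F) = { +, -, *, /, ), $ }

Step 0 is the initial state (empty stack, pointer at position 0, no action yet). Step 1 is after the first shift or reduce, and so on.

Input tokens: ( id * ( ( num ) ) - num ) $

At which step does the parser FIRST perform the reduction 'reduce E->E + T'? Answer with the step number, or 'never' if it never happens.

Step 1: shift (. Stack=[(] ptr=1 lookahead=id remaining=[id * ( ( num ) ) - num ) $]
Step 2: shift id. Stack=[( id] ptr=2 lookahead=* remaining=[* ( ( num ) ) - num ) $]
Step 3: reduce F->id. Stack=[( F] ptr=2 lookahead=* remaining=[* ( ( num ) ) - num ) $]
Step 4: reduce T->F. Stack=[( T] ptr=2 lookahead=* remaining=[* ( ( num ) ) - num ) $]
Step 5: shift *. Stack=[( T *] ptr=3 lookahead=( remaining=[( ( num ) ) - num ) $]
Step 6: shift (. Stack=[( T * (] ptr=4 lookahead=( remaining=[( num ) ) - num ) $]
Step 7: shift (. Stack=[( T * ( (] ptr=5 lookahead=num remaining=[num ) ) - num ) $]
Step 8: shift num. Stack=[( T * ( ( num] ptr=6 lookahead=) remaining=[) ) - num ) $]
Step 9: reduce F->num. Stack=[( T * ( ( F] ptr=6 lookahead=) remaining=[) ) - num ) $]
Step 10: reduce T->F. Stack=[( T * ( ( T] ptr=6 lookahead=) remaining=[) ) - num ) $]
Step 11: reduce E->T. Stack=[( T * ( ( E] ptr=6 lookahead=) remaining=[) ) - num ) $]
Step 12: shift ). Stack=[( T * ( ( E )] ptr=7 lookahead=) remaining=[) - num ) $]
Step 13: reduce F->( E ). Stack=[( T * ( F] ptr=7 lookahead=) remaining=[) - num ) $]
Step 14: reduce T->F. Stack=[( T * ( T] ptr=7 lookahead=) remaining=[) - num ) $]
Step 15: reduce E->T. Stack=[( T * ( E] ptr=7 lookahead=) remaining=[) - num ) $]
Step 16: shift ). Stack=[( T * ( E )] ptr=8 lookahead=- remaining=[- num ) $]
Step 17: reduce F->( E ). Stack=[( T * F] ptr=8 lookahead=- remaining=[- num ) $]
Step 18: reduce T->T * F. Stack=[( T] ptr=8 lookahead=- remaining=[- num ) $]
Step 19: reduce E->T. Stack=[( E] ptr=8 lookahead=- remaining=[- num ) $]
Step 20: shift -. Stack=[( E -] ptr=9 lookahead=num remaining=[num ) $]
Step 21: shift num. Stack=[( E - num] ptr=10 lookahead=) remaining=[) $]
Step 22: reduce F->num. Stack=[( E - F] ptr=10 lookahead=) remaining=[) $]
Step 23: reduce T->F. Stack=[( E - T] ptr=10 lookahead=) remaining=[) $]
Step 24: reduce E->E - T. Stack=[( E] ptr=10 lookahead=) remaining=[) $]
Step 25: shift ). Stack=[( E )] ptr=11 lookahead=$ remaining=[$]
Step 26: reduce F->( E ). Stack=[F] ptr=11 lookahead=$ remaining=[$]
Step 27: reduce T->F. Stack=[T] ptr=11 lookahead=$ remaining=[$]
Step 28: reduce E->T. Stack=[E] ptr=11 lookahead=$ remaining=[$]
Step 29: accept. Stack=[E] ptr=11 lookahead=$ remaining=[$]

Answer: never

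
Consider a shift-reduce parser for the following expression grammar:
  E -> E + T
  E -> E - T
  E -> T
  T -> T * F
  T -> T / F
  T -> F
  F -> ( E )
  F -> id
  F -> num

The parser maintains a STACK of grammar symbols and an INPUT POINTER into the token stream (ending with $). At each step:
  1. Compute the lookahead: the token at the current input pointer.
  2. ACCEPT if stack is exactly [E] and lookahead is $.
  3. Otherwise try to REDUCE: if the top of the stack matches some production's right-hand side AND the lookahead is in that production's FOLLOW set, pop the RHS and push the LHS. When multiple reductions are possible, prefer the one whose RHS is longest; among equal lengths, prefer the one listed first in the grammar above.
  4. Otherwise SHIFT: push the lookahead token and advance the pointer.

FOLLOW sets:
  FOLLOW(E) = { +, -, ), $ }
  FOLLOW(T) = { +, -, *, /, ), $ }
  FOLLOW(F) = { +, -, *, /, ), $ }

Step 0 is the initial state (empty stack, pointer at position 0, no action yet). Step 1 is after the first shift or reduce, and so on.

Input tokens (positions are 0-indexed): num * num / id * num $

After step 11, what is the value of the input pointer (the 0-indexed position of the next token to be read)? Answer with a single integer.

Step 1: shift num. Stack=[num] ptr=1 lookahead=* remaining=[* num / id * num $]
Step 2: reduce F->num. Stack=[F] ptr=1 lookahead=* remaining=[* num / id * num $]
Step 3: reduce T->F. Stack=[T] ptr=1 lookahead=* remaining=[* num / id * num $]
Step 4: shift *. Stack=[T *] ptr=2 lookahead=num remaining=[num / id * num $]
Step 5: shift num. Stack=[T * num] ptr=3 lookahead=/ remaining=[/ id * num $]
Step 6: reduce F->num. Stack=[T * F] ptr=3 lookahead=/ remaining=[/ id * num $]
Step 7: reduce T->T * F. Stack=[T] ptr=3 lookahead=/ remaining=[/ id * num $]
Step 8: shift /. Stack=[T /] ptr=4 lookahead=id remaining=[id * num $]
Step 9: shift id. Stack=[T / id] ptr=5 lookahead=* remaining=[* num $]
Step 10: reduce F->id. Stack=[T / F] ptr=5 lookahead=* remaining=[* num $]
Step 11: reduce T->T / F. Stack=[T] ptr=5 lookahead=* remaining=[* num $]

Answer: 5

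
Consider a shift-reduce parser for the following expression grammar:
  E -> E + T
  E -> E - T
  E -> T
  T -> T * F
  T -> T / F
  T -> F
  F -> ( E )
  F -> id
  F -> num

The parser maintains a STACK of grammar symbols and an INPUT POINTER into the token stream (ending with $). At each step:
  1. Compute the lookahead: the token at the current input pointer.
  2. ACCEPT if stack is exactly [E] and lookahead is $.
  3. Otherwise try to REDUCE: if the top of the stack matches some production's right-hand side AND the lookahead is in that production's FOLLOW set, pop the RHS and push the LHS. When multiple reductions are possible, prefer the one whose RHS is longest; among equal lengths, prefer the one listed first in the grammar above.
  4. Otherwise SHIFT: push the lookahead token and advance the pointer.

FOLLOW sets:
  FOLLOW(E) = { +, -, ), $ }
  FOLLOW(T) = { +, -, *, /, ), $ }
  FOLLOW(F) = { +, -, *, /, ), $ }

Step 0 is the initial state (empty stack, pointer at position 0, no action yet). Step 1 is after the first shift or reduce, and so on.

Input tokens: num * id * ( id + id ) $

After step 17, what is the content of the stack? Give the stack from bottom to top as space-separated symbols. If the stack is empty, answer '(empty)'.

Step 1: shift num. Stack=[num] ptr=1 lookahead=* remaining=[* id * ( id + id ) $]
Step 2: reduce F->num. Stack=[F] ptr=1 lookahead=* remaining=[* id * ( id + id ) $]
Step 3: reduce T->F. Stack=[T] ptr=1 lookahead=* remaining=[* id * ( id + id ) $]
Step 4: shift *. Stack=[T *] ptr=2 lookahead=id remaining=[id * ( id + id ) $]
Step 5: shift id. Stack=[T * id] ptr=3 lookahead=* remaining=[* ( id + id ) $]
Step 6: reduce F->id. Stack=[T * F] ptr=3 lookahead=* remaining=[* ( id + id ) $]
Step 7: reduce T->T * F. Stack=[T] ptr=3 lookahead=* remaining=[* ( id + id ) $]
Step 8: shift *. Stack=[T *] ptr=4 lookahead=( remaining=[( id + id ) $]
Step 9: shift (. Stack=[T * (] ptr=5 lookahead=id remaining=[id + id ) $]
Step 10: shift id. Stack=[T * ( id] ptr=6 lookahead=+ remaining=[+ id ) $]
Step 11: reduce F->id. Stack=[T * ( F] ptr=6 lookahead=+ remaining=[+ id ) $]
Step 12: reduce T->F. Stack=[T * ( T] ptr=6 lookahead=+ remaining=[+ id ) $]
Step 13: reduce E->T. Stack=[T * ( E] ptr=6 lookahead=+ remaining=[+ id ) $]
Step 14: shift +. Stack=[T * ( E +] ptr=7 lookahead=id remaining=[id ) $]
Step 15: shift id. Stack=[T * ( E + id] ptr=8 lookahead=) remaining=[) $]
Step 16: reduce F->id. Stack=[T * ( E + F] ptr=8 lookahead=) remaining=[) $]
Step 17: reduce T->F. Stack=[T * ( E + T] ptr=8 lookahead=) remaining=[) $]

Answer: T * ( E + T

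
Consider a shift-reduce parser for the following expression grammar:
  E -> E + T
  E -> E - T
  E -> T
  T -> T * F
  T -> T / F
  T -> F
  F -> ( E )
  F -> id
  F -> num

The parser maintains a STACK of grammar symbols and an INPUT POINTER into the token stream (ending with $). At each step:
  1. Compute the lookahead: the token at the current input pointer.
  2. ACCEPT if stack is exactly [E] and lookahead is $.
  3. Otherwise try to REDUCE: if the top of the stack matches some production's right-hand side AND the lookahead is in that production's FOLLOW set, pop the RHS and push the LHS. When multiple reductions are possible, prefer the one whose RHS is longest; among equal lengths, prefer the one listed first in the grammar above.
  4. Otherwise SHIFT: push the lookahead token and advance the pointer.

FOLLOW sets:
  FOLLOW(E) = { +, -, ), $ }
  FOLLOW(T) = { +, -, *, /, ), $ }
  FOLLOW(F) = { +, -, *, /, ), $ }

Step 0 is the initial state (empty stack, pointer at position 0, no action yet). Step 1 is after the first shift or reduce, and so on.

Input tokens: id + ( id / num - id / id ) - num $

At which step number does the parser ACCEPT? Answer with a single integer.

Step 1: shift id. Stack=[id] ptr=1 lookahead=+ remaining=[+ ( id / num - id / id ) - num $]
Step 2: reduce F->id. Stack=[F] ptr=1 lookahead=+ remaining=[+ ( id / num - id / id ) - num $]
Step 3: reduce T->F. Stack=[T] ptr=1 lookahead=+ remaining=[+ ( id / num - id / id ) - num $]
Step 4: reduce E->T. Stack=[E] ptr=1 lookahead=+ remaining=[+ ( id / num - id / id ) - num $]
Step 5: shift +. Stack=[E +] ptr=2 lookahead=( remaining=[( id / num - id / id ) - num $]
Step 6: shift (. Stack=[E + (] ptr=3 lookahead=id remaining=[id / num - id / id ) - num $]
Step 7: shift id. Stack=[E + ( id] ptr=4 lookahead=/ remaining=[/ num - id / id ) - num $]
Step 8: reduce F->id. Stack=[E + ( F] ptr=4 lookahead=/ remaining=[/ num - id / id ) - num $]
Step 9: reduce T->F. Stack=[E + ( T] ptr=4 lookahead=/ remaining=[/ num - id / id ) - num $]
Step 10: shift /. Stack=[E + ( T /] ptr=5 lookahead=num remaining=[num - id / id ) - num $]
Step 11: shift num. Stack=[E + ( T / num] ptr=6 lookahead=- remaining=[- id / id ) - num $]
Step 12: reduce F->num. Stack=[E + ( T / F] ptr=6 lookahead=- remaining=[- id / id ) - num $]
Step 13: reduce T->T / F. Stack=[E + ( T] ptr=6 lookahead=- remaining=[- id / id ) - num $]
Step 14: reduce E->T. Stack=[E + ( E] ptr=6 lookahead=- remaining=[- id / id ) - num $]
Step 15: shift -. Stack=[E + ( E -] ptr=7 lookahead=id remaining=[id / id ) - num $]
Step 16: shift id. Stack=[E + ( E - id] ptr=8 lookahead=/ remaining=[/ id ) - num $]
Step 17: reduce F->id. Stack=[E + ( E - F] ptr=8 lookahead=/ remaining=[/ id ) - num $]
Step 18: reduce T->F. Stack=[E + ( E - T] ptr=8 lookahead=/ remaining=[/ id ) - num $]
Step 19: shift /. Stack=[E + ( E - T /] ptr=9 lookahead=id remaining=[id ) - num $]
Step 20: shift id. Stack=[E + ( E - T / id] ptr=10 lookahead=) remaining=[) - num $]
Step 21: reduce F->id. Stack=[E + ( E - T / F] ptr=10 lookahead=) remaining=[) - num $]
Step 22: reduce T->T / F. Stack=[E + ( E - T] ptr=10 lookahead=) remaining=[) - num $]
Step 23: reduce E->E - T. Stack=[E + ( E] ptr=10 lookahead=) remaining=[) - num $]
Step 24: shift ). Stack=[E + ( E )] ptr=11 lookahead=- remaining=[- num $]
Step 25: reduce F->( E ). Stack=[E + F] ptr=11 lookahead=- remaining=[- num $]
Step 26: reduce T->F. Stack=[E + T] ptr=11 lookahead=- remaining=[- num $]
Step 27: reduce E->E + T. Stack=[E] ptr=11 lookahead=- remaining=[- num $]
Step 28: shift -. Stack=[E -] ptr=12 lookahead=num remaining=[num $]
Step 29: shift num. Stack=[E - num] ptr=13 lookahead=$ remaining=[$]
Step 30: reduce F->num. Stack=[E - F] ptr=13 lookahead=$ remaining=[$]
Step 31: reduce T->F. Stack=[E - T] ptr=13 lookahead=$ remaining=[$]
Step 32: reduce E->E - T. Stack=[E] ptr=13 lookahead=$ remaining=[$]
Step 33: accept. Stack=[E] ptr=13 lookahead=$ remaining=[$]

Answer: 33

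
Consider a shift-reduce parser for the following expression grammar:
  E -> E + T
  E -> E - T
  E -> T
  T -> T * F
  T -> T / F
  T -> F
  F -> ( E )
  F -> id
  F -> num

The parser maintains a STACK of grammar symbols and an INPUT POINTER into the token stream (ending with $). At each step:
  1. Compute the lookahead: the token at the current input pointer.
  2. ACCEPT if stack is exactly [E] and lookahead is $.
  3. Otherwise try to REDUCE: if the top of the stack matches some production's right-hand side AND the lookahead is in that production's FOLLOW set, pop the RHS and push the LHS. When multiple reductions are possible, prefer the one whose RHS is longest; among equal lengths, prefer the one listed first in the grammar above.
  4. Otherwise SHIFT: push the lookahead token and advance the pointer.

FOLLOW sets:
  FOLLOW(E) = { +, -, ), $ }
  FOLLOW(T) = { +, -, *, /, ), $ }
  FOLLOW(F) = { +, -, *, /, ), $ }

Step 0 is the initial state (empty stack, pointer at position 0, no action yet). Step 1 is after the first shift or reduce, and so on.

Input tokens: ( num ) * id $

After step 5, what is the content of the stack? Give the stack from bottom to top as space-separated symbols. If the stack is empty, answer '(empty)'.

Answer: ( E

Derivation:
Step 1: shift (. Stack=[(] ptr=1 lookahead=num remaining=[num ) * id $]
Step 2: shift num. Stack=[( num] ptr=2 lookahead=) remaining=[) * id $]
Step 3: reduce F->num. Stack=[( F] ptr=2 lookahead=) remaining=[) * id $]
Step 4: reduce T->F. Stack=[( T] ptr=2 lookahead=) remaining=[) * id $]
Step 5: reduce E->T. Stack=[( E] ptr=2 lookahead=) remaining=[) * id $]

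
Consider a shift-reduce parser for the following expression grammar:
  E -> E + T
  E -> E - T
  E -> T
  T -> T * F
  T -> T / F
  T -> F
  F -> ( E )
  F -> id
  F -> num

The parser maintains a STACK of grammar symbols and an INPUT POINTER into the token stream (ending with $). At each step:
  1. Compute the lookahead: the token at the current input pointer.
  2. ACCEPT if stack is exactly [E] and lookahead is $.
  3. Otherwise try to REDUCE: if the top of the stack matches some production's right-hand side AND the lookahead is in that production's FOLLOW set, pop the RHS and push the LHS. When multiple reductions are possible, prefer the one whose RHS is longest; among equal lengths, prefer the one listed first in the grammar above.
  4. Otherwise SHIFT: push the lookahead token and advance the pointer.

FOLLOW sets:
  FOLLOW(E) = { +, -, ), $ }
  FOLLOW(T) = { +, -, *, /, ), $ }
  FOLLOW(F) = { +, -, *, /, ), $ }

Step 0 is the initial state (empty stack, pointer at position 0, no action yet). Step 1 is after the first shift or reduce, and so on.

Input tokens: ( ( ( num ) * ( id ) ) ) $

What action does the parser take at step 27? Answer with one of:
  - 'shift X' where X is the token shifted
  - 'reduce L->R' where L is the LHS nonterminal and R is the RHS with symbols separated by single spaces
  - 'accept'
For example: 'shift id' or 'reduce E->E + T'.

Step 1: shift (. Stack=[(] ptr=1 lookahead=( remaining=[( ( num ) * ( id ) ) ) $]
Step 2: shift (. Stack=[( (] ptr=2 lookahead=( remaining=[( num ) * ( id ) ) ) $]
Step 3: shift (. Stack=[( ( (] ptr=3 lookahead=num remaining=[num ) * ( id ) ) ) $]
Step 4: shift num. Stack=[( ( ( num] ptr=4 lookahead=) remaining=[) * ( id ) ) ) $]
Step 5: reduce F->num. Stack=[( ( ( F] ptr=4 lookahead=) remaining=[) * ( id ) ) ) $]
Step 6: reduce T->F. Stack=[( ( ( T] ptr=4 lookahead=) remaining=[) * ( id ) ) ) $]
Step 7: reduce E->T. Stack=[( ( ( E] ptr=4 lookahead=) remaining=[) * ( id ) ) ) $]
Step 8: shift ). Stack=[( ( ( E )] ptr=5 lookahead=* remaining=[* ( id ) ) ) $]
Step 9: reduce F->( E ). Stack=[( ( F] ptr=5 lookahead=* remaining=[* ( id ) ) ) $]
Step 10: reduce T->F. Stack=[( ( T] ptr=5 lookahead=* remaining=[* ( id ) ) ) $]
Step 11: shift *. Stack=[( ( T *] ptr=6 lookahead=( remaining=[( id ) ) ) $]
Step 12: shift (. Stack=[( ( T * (] ptr=7 lookahead=id remaining=[id ) ) ) $]
Step 13: shift id. Stack=[( ( T * ( id] ptr=8 lookahead=) remaining=[) ) ) $]
Step 14: reduce F->id. Stack=[( ( T * ( F] ptr=8 lookahead=) remaining=[) ) ) $]
Step 15: reduce T->F. Stack=[( ( T * ( T] ptr=8 lookahead=) remaining=[) ) ) $]
Step 16: reduce E->T. Stack=[( ( T * ( E] ptr=8 lookahead=) remaining=[) ) ) $]
Step 17: shift ). Stack=[( ( T * ( E )] ptr=9 lookahead=) remaining=[) ) $]
Step 18: reduce F->( E ). Stack=[( ( T * F] ptr=9 lookahead=) remaining=[) ) $]
Step 19: reduce T->T * F. Stack=[( ( T] ptr=9 lookahead=) remaining=[) ) $]
Step 20: reduce E->T. Stack=[( ( E] ptr=9 lookahead=) remaining=[) ) $]
Step 21: shift ). Stack=[( ( E )] ptr=10 lookahead=) remaining=[) $]
Step 22: reduce F->( E ). Stack=[( F] ptr=10 lookahead=) remaining=[) $]
Step 23: reduce T->F. Stack=[( T] ptr=10 lookahead=) remaining=[) $]
Step 24: reduce E->T. Stack=[( E] ptr=10 lookahead=) remaining=[) $]
Step 25: shift ). Stack=[( E )] ptr=11 lookahead=$ remaining=[$]
Step 26: reduce F->( E ). Stack=[F] ptr=11 lookahead=$ remaining=[$]
Step 27: reduce T->F. Stack=[T] ptr=11 lookahead=$ remaining=[$]

Answer: reduce T->F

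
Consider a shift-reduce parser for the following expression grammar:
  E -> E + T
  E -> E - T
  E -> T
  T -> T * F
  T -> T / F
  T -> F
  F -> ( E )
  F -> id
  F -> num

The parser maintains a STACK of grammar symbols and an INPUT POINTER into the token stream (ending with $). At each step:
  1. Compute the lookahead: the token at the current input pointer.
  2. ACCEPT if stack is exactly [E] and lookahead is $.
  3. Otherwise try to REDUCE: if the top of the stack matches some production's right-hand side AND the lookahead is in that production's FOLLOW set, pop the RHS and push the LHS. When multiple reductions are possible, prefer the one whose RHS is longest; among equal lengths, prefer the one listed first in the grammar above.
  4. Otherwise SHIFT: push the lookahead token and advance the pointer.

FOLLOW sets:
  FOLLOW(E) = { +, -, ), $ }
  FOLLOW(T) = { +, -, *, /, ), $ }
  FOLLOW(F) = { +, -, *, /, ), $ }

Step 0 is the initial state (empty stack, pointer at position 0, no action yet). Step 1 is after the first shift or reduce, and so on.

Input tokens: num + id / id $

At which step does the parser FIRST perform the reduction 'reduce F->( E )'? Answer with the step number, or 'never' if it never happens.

Answer: never

Derivation:
Step 1: shift num. Stack=[num] ptr=1 lookahead=+ remaining=[+ id / id $]
Step 2: reduce F->num. Stack=[F] ptr=1 lookahead=+ remaining=[+ id / id $]
Step 3: reduce T->F. Stack=[T] ptr=1 lookahead=+ remaining=[+ id / id $]
Step 4: reduce E->T. Stack=[E] ptr=1 lookahead=+ remaining=[+ id / id $]
Step 5: shift +. Stack=[E +] ptr=2 lookahead=id remaining=[id / id $]
Step 6: shift id. Stack=[E + id] ptr=3 lookahead=/ remaining=[/ id $]
Step 7: reduce F->id. Stack=[E + F] ptr=3 lookahead=/ remaining=[/ id $]
Step 8: reduce T->F. Stack=[E + T] ptr=3 lookahead=/ remaining=[/ id $]
Step 9: shift /. Stack=[E + T /] ptr=4 lookahead=id remaining=[id $]
Step 10: shift id. Stack=[E + T / id] ptr=5 lookahead=$ remaining=[$]
Step 11: reduce F->id. Stack=[E + T / F] ptr=5 lookahead=$ remaining=[$]
Step 12: reduce T->T / F. Stack=[E + T] ptr=5 lookahead=$ remaining=[$]
Step 13: reduce E->E + T. Stack=[E] ptr=5 lookahead=$ remaining=[$]
Step 14: accept. Stack=[E] ptr=5 lookahead=$ remaining=[$]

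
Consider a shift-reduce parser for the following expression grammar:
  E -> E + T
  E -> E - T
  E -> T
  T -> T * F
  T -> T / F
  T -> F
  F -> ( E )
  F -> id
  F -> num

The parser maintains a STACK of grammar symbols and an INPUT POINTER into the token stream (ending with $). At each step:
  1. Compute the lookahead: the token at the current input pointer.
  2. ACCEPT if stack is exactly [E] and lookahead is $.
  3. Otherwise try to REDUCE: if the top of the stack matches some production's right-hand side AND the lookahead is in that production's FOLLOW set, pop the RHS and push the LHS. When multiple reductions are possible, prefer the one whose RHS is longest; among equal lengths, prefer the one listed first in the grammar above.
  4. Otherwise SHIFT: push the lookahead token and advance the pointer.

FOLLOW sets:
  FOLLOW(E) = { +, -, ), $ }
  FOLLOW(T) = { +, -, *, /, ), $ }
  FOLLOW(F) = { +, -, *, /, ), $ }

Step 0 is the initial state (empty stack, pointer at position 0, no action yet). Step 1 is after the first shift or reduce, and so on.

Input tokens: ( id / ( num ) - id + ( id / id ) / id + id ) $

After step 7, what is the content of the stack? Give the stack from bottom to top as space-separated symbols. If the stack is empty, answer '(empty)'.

Step 1: shift (. Stack=[(] ptr=1 lookahead=id remaining=[id / ( num ) - id + ( id / id ) / id + id ) $]
Step 2: shift id. Stack=[( id] ptr=2 lookahead=/ remaining=[/ ( num ) - id + ( id / id ) / id + id ) $]
Step 3: reduce F->id. Stack=[( F] ptr=2 lookahead=/ remaining=[/ ( num ) - id + ( id / id ) / id + id ) $]
Step 4: reduce T->F. Stack=[( T] ptr=2 lookahead=/ remaining=[/ ( num ) - id + ( id / id ) / id + id ) $]
Step 5: shift /. Stack=[( T /] ptr=3 lookahead=( remaining=[( num ) - id + ( id / id ) / id + id ) $]
Step 6: shift (. Stack=[( T / (] ptr=4 lookahead=num remaining=[num ) - id + ( id / id ) / id + id ) $]
Step 7: shift num. Stack=[( T / ( num] ptr=5 lookahead=) remaining=[) - id + ( id / id ) / id + id ) $]

Answer: ( T / ( num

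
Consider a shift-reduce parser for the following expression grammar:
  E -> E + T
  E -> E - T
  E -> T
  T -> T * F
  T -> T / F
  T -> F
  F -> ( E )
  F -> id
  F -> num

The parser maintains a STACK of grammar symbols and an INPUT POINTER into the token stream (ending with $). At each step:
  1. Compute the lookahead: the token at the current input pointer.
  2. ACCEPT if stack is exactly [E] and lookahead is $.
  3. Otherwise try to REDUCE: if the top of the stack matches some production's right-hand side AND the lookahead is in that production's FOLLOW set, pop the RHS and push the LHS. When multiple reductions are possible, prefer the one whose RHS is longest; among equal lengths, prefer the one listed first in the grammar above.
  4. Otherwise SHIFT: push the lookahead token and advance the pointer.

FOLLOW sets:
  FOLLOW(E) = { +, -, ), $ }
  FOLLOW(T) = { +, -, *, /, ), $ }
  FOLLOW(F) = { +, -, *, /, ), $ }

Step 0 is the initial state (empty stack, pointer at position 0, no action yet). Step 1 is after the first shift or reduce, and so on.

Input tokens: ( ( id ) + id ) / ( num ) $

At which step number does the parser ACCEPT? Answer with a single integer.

Step 1: shift (. Stack=[(] ptr=1 lookahead=( remaining=[( id ) + id ) / ( num ) $]
Step 2: shift (. Stack=[( (] ptr=2 lookahead=id remaining=[id ) + id ) / ( num ) $]
Step 3: shift id. Stack=[( ( id] ptr=3 lookahead=) remaining=[) + id ) / ( num ) $]
Step 4: reduce F->id. Stack=[( ( F] ptr=3 lookahead=) remaining=[) + id ) / ( num ) $]
Step 5: reduce T->F. Stack=[( ( T] ptr=3 lookahead=) remaining=[) + id ) / ( num ) $]
Step 6: reduce E->T. Stack=[( ( E] ptr=3 lookahead=) remaining=[) + id ) / ( num ) $]
Step 7: shift ). Stack=[( ( E )] ptr=4 lookahead=+ remaining=[+ id ) / ( num ) $]
Step 8: reduce F->( E ). Stack=[( F] ptr=4 lookahead=+ remaining=[+ id ) / ( num ) $]
Step 9: reduce T->F. Stack=[( T] ptr=4 lookahead=+ remaining=[+ id ) / ( num ) $]
Step 10: reduce E->T. Stack=[( E] ptr=4 lookahead=+ remaining=[+ id ) / ( num ) $]
Step 11: shift +. Stack=[( E +] ptr=5 lookahead=id remaining=[id ) / ( num ) $]
Step 12: shift id. Stack=[( E + id] ptr=6 lookahead=) remaining=[) / ( num ) $]
Step 13: reduce F->id. Stack=[( E + F] ptr=6 lookahead=) remaining=[) / ( num ) $]
Step 14: reduce T->F. Stack=[( E + T] ptr=6 lookahead=) remaining=[) / ( num ) $]
Step 15: reduce E->E + T. Stack=[( E] ptr=6 lookahead=) remaining=[) / ( num ) $]
Step 16: shift ). Stack=[( E )] ptr=7 lookahead=/ remaining=[/ ( num ) $]
Step 17: reduce F->( E ). Stack=[F] ptr=7 lookahead=/ remaining=[/ ( num ) $]
Step 18: reduce T->F. Stack=[T] ptr=7 lookahead=/ remaining=[/ ( num ) $]
Step 19: shift /. Stack=[T /] ptr=8 lookahead=( remaining=[( num ) $]
Step 20: shift (. Stack=[T / (] ptr=9 lookahead=num remaining=[num ) $]
Step 21: shift num. Stack=[T / ( num] ptr=10 lookahead=) remaining=[) $]
Step 22: reduce F->num. Stack=[T / ( F] ptr=10 lookahead=) remaining=[) $]
Step 23: reduce T->F. Stack=[T / ( T] ptr=10 lookahead=) remaining=[) $]
Step 24: reduce E->T. Stack=[T / ( E] ptr=10 lookahead=) remaining=[) $]
Step 25: shift ). Stack=[T / ( E )] ptr=11 lookahead=$ remaining=[$]
Step 26: reduce F->( E ). Stack=[T / F] ptr=11 lookahead=$ remaining=[$]
Step 27: reduce T->T / F. Stack=[T] ptr=11 lookahead=$ remaining=[$]
Step 28: reduce E->T. Stack=[E] ptr=11 lookahead=$ remaining=[$]
Step 29: accept. Stack=[E] ptr=11 lookahead=$ remaining=[$]

Answer: 29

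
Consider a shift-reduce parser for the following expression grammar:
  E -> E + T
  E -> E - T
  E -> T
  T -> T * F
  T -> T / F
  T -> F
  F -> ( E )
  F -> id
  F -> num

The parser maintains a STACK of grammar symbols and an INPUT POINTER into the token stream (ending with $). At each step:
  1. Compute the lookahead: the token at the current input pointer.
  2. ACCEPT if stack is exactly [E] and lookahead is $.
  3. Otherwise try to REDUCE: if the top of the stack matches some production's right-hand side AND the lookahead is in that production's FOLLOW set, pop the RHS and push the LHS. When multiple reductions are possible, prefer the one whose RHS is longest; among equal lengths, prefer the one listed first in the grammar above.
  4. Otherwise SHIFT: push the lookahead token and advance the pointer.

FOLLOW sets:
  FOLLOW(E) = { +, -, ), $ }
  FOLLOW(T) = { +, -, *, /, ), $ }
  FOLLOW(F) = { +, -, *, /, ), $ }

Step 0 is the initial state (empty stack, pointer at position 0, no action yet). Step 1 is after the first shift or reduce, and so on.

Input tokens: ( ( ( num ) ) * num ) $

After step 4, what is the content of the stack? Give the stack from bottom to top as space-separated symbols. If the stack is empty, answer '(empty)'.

Step 1: shift (. Stack=[(] ptr=1 lookahead=( remaining=[( ( num ) ) * num ) $]
Step 2: shift (. Stack=[( (] ptr=2 lookahead=( remaining=[( num ) ) * num ) $]
Step 3: shift (. Stack=[( ( (] ptr=3 lookahead=num remaining=[num ) ) * num ) $]
Step 4: shift num. Stack=[( ( ( num] ptr=4 lookahead=) remaining=[) ) * num ) $]

Answer: ( ( ( num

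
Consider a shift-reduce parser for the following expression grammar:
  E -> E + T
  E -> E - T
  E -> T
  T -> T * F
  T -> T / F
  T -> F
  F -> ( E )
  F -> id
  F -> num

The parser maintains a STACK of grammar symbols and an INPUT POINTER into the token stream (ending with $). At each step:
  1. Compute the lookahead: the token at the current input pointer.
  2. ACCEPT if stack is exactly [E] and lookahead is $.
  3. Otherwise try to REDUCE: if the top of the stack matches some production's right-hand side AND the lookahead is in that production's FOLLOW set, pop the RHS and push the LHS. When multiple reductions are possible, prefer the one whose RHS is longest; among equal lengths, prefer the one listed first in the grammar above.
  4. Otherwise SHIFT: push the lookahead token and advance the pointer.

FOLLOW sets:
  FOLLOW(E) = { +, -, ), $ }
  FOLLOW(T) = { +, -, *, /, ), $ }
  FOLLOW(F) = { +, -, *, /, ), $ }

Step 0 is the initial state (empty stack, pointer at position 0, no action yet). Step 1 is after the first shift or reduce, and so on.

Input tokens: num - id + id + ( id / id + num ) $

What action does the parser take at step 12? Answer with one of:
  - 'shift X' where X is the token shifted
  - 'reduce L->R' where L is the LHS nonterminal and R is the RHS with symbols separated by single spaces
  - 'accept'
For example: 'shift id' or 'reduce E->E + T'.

Answer: reduce F->id

Derivation:
Step 1: shift num. Stack=[num] ptr=1 lookahead=- remaining=[- id + id + ( id / id + num ) $]
Step 2: reduce F->num. Stack=[F] ptr=1 lookahead=- remaining=[- id + id + ( id / id + num ) $]
Step 3: reduce T->F. Stack=[T] ptr=1 lookahead=- remaining=[- id + id + ( id / id + num ) $]
Step 4: reduce E->T. Stack=[E] ptr=1 lookahead=- remaining=[- id + id + ( id / id + num ) $]
Step 5: shift -. Stack=[E -] ptr=2 lookahead=id remaining=[id + id + ( id / id + num ) $]
Step 6: shift id. Stack=[E - id] ptr=3 lookahead=+ remaining=[+ id + ( id / id + num ) $]
Step 7: reduce F->id. Stack=[E - F] ptr=3 lookahead=+ remaining=[+ id + ( id / id + num ) $]
Step 8: reduce T->F. Stack=[E - T] ptr=3 lookahead=+ remaining=[+ id + ( id / id + num ) $]
Step 9: reduce E->E - T. Stack=[E] ptr=3 lookahead=+ remaining=[+ id + ( id / id + num ) $]
Step 10: shift +. Stack=[E +] ptr=4 lookahead=id remaining=[id + ( id / id + num ) $]
Step 11: shift id. Stack=[E + id] ptr=5 lookahead=+ remaining=[+ ( id / id + num ) $]
Step 12: reduce F->id. Stack=[E + F] ptr=5 lookahead=+ remaining=[+ ( id / id + num ) $]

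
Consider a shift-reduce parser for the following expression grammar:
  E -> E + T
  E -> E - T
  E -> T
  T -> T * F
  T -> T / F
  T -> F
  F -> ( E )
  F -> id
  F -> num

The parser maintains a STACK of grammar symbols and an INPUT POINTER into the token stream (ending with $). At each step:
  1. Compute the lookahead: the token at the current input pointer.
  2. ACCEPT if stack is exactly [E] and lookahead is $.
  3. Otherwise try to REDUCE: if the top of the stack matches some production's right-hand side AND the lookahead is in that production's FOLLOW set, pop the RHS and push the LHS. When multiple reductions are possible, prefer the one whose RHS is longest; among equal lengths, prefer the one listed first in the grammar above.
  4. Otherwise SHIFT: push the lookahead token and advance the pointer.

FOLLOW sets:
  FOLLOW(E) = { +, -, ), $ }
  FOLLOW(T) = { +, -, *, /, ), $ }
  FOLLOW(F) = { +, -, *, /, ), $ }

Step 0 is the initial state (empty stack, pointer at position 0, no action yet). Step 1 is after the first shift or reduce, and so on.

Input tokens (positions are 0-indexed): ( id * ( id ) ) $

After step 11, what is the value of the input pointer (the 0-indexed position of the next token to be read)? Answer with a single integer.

Answer: 6

Derivation:
Step 1: shift (. Stack=[(] ptr=1 lookahead=id remaining=[id * ( id ) ) $]
Step 2: shift id. Stack=[( id] ptr=2 lookahead=* remaining=[* ( id ) ) $]
Step 3: reduce F->id. Stack=[( F] ptr=2 lookahead=* remaining=[* ( id ) ) $]
Step 4: reduce T->F. Stack=[( T] ptr=2 lookahead=* remaining=[* ( id ) ) $]
Step 5: shift *. Stack=[( T *] ptr=3 lookahead=( remaining=[( id ) ) $]
Step 6: shift (. Stack=[( T * (] ptr=4 lookahead=id remaining=[id ) ) $]
Step 7: shift id. Stack=[( T * ( id] ptr=5 lookahead=) remaining=[) ) $]
Step 8: reduce F->id. Stack=[( T * ( F] ptr=5 lookahead=) remaining=[) ) $]
Step 9: reduce T->F. Stack=[( T * ( T] ptr=5 lookahead=) remaining=[) ) $]
Step 10: reduce E->T. Stack=[( T * ( E] ptr=5 lookahead=) remaining=[) ) $]
Step 11: shift ). Stack=[( T * ( E )] ptr=6 lookahead=) remaining=[) $]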